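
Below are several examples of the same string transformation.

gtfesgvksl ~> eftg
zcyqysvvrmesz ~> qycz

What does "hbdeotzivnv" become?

edbh

Each output is the input with this applied: reverse the string, then keep only the last 4 characters.
So "hbdeotzivnv" becomes "edbh".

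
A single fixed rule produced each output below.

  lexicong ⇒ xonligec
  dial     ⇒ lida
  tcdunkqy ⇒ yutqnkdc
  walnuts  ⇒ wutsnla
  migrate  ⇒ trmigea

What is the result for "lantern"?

trnnlea

In each case the input is transformed by: sort the characters into reverse alphabetical order.
Doing the same to "lantern": "trnnlea".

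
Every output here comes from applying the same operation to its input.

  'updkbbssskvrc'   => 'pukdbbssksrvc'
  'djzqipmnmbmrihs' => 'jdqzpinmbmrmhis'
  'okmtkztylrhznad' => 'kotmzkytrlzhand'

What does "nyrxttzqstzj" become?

ynxrttqztsjz

The transformation: swap each adjacent pair of characters (1↔2, 3↔4, ...).
Doing the same to "nyrxttzqstzj": "ynxrttqztsjz".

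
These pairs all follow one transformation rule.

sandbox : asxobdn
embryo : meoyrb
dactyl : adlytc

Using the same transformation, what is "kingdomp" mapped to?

What's happening: reverse the string, then move the last 2 characters to the front (rotate right by 2).
On "kingdomp": the first step gives "pmodgnik", and the second then gives "ikpmodgn".
(Check on "sandbox": → "xobdnas" → "asxobdn" ✓)

ikpmodgn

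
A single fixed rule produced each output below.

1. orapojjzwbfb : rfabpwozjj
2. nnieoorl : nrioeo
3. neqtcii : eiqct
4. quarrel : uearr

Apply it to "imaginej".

The pattern: take characters alternately from the front and the back (1st, last, 2nd, 2nd-last, ...), then delete the first 2 characters.
On "imaginej": the first step gives "ijmeangi", and the second then gives "meangi".
(Check on "quarrel": → "qluearr" → "uearr" ✓)

meangi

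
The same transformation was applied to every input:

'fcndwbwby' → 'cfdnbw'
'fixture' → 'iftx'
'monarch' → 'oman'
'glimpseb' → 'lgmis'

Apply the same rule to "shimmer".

The transformation: swap each adjacent pair of characters (1↔2, 3↔4, ...), then delete the last 3 characters.
For "shimmer" the result is "hsmi".

hsmi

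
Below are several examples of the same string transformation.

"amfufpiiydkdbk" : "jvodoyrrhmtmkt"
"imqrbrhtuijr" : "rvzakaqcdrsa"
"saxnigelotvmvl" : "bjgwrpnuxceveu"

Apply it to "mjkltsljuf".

vstucbusdo

The rule is to shift every letter 9 places forward in the alphabet (wrapping around).
So "mjkltsljuf" becomes "vstucbusdo".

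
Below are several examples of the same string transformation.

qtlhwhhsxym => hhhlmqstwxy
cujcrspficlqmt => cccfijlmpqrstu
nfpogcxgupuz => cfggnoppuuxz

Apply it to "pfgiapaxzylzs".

In each case the input is transformed by: sort the characters into alphabetical order.
On "pfgiapaxzylzs" that produces "aafgilppsxyzz".

aafgilppsxyzz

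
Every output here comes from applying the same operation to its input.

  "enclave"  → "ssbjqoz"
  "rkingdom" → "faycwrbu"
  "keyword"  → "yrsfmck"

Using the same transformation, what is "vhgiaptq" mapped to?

jevhudwo

Looking at the pairs, the operation is to shift every letter 12 places backward in the alphabet (wrapping around), then take characters alternately from the front and the back (1st, last, 2nd, 2nd-last, ...).
Doing the same to "vhgiaptq": "jevhudwo".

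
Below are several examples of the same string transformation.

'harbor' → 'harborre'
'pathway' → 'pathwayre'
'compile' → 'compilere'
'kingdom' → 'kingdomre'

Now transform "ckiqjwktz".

ckiqjwktzre

The rule is to append "re".
Doing the same to "ckiqjwktz": "ckiqjwktzre".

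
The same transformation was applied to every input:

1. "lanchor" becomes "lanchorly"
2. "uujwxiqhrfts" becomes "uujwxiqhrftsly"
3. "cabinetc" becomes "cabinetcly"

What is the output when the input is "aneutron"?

aneutronly

The pattern: append "ly".
On "aneutron" that produces "aneutronly".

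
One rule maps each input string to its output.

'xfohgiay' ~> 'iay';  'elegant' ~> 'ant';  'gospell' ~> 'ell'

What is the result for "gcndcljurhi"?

rhi

In each case the input is transformed by: keep only the last 3 characters.
So "gcndcljurhi" becomes "rhi".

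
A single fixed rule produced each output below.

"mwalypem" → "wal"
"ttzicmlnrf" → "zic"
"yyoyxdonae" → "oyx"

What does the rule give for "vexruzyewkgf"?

ruz

Each output is the input with this applied: swap the front and back halves of the string, then keep only the last 3 characters.
On "vexruzyewkgf": the first step gives "yewkgfvexruz", and the second then gives "ruz".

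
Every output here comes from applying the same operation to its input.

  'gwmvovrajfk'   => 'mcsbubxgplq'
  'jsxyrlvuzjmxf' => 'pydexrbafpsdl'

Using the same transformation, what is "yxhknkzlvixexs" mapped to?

The pattern: shift every letter 6 places forward in the alphabet (wrapping around).
So "yxhknkzlvixexs" becomes "ednqtqfrbodkdy".

ednqtqfrbodkdy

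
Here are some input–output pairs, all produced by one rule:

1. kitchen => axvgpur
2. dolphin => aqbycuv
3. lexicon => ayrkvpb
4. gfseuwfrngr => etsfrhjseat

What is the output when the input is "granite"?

Each output is the input with this applied: move the last character to the front, then shift every letter 13 places forward in the alphabet (wrapping around) — i.e. ROT13.
For "granite", step one produces "egranit"; step two turns that into "rtenavg".

rtenavg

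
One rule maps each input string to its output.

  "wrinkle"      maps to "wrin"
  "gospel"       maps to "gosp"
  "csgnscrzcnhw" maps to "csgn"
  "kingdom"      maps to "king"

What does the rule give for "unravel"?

The rule is to keep only the first 4 characters.
Doing the same to "unravel": "unra".

unra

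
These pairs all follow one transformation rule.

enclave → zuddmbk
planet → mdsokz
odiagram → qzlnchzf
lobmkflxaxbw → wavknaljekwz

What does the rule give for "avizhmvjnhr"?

mgqzuhyglui

The rule is to shift every letter 1 place backward in the alphabet (wrapping around), then move the last 3 characters to the front (rotate right by 3).
For "avizhmvjnhr", step one produces "zuhygluimgq"; step two turns that into "mgqzuhyglui".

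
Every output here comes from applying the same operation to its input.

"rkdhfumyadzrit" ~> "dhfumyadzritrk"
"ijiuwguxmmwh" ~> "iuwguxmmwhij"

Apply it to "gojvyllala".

What's happening: move the first 2 characters to the end (rotate left by 2).
"gojvyllala" → "jvyllalago".

jvyllalago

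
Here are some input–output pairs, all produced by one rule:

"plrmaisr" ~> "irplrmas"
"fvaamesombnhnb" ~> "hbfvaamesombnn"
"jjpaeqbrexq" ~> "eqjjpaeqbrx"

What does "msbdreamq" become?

The pattern: move the last 2 characters to the front (rotate right by 2), then swap the first and last characters.
Working it through for "msbdreamq": intermediate "mqmsbdrea", final "aqmsbdrem".

aqmsbdrem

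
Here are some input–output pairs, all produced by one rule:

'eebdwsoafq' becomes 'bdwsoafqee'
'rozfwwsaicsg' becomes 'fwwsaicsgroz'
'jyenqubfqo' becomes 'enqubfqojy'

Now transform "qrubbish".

What's happening: move the last 3 characters to the front (rotate right by 3), then swap the front and back halves of the string.
So "qrubbish" becomes "rubbishq".

rubbishq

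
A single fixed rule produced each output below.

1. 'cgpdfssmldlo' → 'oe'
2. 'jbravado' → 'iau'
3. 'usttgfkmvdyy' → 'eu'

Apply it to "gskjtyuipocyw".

io

The rule is to shift every letter 1 place backward in the alphabet (wrapping around), then keep only the vowels.
For "gskjtyuipocyw" the result is "io".
(Check on "cgpdfssmldlo": → "bfocerrlkckn" → "oe" ✓)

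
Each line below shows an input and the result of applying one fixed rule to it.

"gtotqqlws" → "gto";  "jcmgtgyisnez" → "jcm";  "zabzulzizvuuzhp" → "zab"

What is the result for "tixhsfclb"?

Each output is the input with this applied: keep only the first 3 characters.
Doing the same to "tixhsfclb": "tix".

tix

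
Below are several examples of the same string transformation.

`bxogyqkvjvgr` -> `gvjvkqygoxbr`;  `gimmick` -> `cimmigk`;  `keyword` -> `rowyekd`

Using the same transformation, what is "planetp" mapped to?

tenalpp

Looking at the pairs, the operation is to reverse the string, then move the first character to the end.
For "planetp" the result is "tenalpp".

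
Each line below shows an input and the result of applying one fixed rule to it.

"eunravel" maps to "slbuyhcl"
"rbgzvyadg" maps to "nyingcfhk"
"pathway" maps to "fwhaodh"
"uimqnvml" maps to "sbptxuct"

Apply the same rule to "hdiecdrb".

iokpljky

Rule — shift every letter 7 places forward in the alphabet (wrapping around), then move the last character to the front.
Starting from "hdiecdrb": after the first operation, "okpljkyi"; after the second, "iokpljky".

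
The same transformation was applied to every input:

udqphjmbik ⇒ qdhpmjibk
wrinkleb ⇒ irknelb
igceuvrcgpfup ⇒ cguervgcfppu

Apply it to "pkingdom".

What's happening: delete the first character, then swap each adjacent pair of characters (1↔2, 3↔4, ...).
For "pkingdom", step one produces "kingdom"; step two turns that into "ikgnodm".
(Check on "udqphjmbik": → "dqphjmbik" → "qdhpmjibk" ✓)

ikgnodm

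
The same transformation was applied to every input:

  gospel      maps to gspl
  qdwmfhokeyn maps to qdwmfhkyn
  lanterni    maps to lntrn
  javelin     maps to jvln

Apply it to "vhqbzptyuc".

Rule — remove every vowel.
Doing the same to "vhqbzptyuc": "vhqbzptyc".

vhqbzptyc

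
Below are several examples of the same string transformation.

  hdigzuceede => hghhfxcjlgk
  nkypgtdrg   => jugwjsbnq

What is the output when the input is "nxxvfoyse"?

What's happening: reverse the string, then shift every letter 3 places forward in the alphabet (wrapping around).
On "nxxvfoyse": the first step gives "esyofvxxn", and the second then gives "hvbriyaaq".

hvbriyaaq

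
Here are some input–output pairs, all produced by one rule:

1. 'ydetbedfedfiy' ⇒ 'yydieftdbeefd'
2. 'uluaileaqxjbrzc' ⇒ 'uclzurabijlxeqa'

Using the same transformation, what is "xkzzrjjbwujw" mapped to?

Rule — take characters alternately from the front and the back (1st, last, 2nd, 2nd-last, ...).
Applying that to "xkzzrjjbwujw" gives "xwkjzuzwrbjj".

xwkjzuzwrbjj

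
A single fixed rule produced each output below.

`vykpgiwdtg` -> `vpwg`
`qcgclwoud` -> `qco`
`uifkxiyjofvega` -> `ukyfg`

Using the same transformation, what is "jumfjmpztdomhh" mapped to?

jfpdh

The rule is to keep one character in every 3, starting at position 1 (positions 1st, 4th, 7th, ...).
Doing the same to "jumfjmpztdomhh": "jfpdh".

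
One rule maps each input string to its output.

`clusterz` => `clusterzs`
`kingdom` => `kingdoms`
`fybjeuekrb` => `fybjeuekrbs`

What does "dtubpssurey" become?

Looking at the pairs, the operation is to append "s".
So "dtubpssurey" becomes "dtubpssureys".

dtubpssureys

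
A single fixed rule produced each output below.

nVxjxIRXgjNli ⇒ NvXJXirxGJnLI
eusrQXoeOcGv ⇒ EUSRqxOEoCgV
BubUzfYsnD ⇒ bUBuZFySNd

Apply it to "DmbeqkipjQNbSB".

dMBEQKIPJqnBsb

Looking at the pairs, the operation is to flip the case of every letter.
So "DmbeqkipjQNbSB" becomes "dMBEQKIPJqnBsb".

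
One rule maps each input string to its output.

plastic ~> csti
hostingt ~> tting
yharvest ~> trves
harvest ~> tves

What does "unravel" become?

lave

The pattern: delete the first 3 characters, then move the last character to the front.
On "unravel": the first step gives "avel", and the second then gives "lave".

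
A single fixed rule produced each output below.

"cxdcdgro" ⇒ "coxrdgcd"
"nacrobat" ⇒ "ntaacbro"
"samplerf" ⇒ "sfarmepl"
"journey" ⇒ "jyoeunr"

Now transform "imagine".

Each output is the input with this applied: take characters alternately from the front and the back (1st, last, 2nd, 2nd-last, ...).
For "imagine" the result is "iemnaig".

iemnaig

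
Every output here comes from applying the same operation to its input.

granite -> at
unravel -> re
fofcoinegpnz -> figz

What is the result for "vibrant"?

The rule is to keep one character in every 3, starting at position 3 (positions 3rd, 6th, 9th, ...).
Doing the same to "vibrant": "bn".

bn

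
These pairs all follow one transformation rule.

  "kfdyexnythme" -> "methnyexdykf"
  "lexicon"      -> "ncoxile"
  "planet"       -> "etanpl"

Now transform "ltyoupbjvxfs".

Looking at the pairs, the operation is to swap each adjacent pair of characters (1↔2, 3↔4, ...), then reverse the string.
On "ltyoupbjvxfs": the first step gives "tloypujbxvsf", and the second then gives "fsvxbjupyolt".

fsvxbjupyolt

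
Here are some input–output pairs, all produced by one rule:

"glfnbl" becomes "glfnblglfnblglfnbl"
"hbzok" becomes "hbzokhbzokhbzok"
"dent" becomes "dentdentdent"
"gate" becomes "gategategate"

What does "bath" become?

What's happening: write the whole string 3 times in a row.
"bath" → "bathbathbath".

bathbathbath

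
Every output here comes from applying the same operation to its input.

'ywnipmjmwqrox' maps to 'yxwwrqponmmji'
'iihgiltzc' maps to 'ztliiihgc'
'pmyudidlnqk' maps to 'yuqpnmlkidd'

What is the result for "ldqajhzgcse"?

Each output is the input with this applied: sort the characters into reverse alphabetical order.
Applying that to "ldqajhzgcse" gives "zsqljhgedca".

zsqljhgedca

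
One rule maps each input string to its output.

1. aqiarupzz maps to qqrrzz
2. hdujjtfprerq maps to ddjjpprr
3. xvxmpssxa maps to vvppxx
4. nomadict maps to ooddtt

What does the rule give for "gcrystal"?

Looking at the pairs, the operation is to keep one character in every 3, starting at position 2 (positions 2nd, 5th, 8th, ...), then double every character.
"gcrystal" → "csl" → "ccssll".
(Check on "xvxmpssxa": → "vpx" → "vvppxx" ✓)

ccssll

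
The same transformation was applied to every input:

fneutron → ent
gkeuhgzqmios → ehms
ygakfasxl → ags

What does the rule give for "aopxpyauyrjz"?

The pattern: sort the characters into alphabetical order, then keep one character in every 3, starting at position 1 (positions 1st, 4th, 7th, ...).
On "aopxpyauyrjz": the first step gives "aajoppruxyyz", and the second then gives "aory".

aory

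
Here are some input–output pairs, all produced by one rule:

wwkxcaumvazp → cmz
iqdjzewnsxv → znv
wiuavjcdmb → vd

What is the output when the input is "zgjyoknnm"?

on

The transformation: delete the first 2 characters, then keep one character in every 3, starting at position 3 (positions 3rd, 6th, 9th, ...).
For "zgjyoknnm" the result is "on".
(Check on "wiuavjcdmb": → "uavjcdmb" → "vd" ✓)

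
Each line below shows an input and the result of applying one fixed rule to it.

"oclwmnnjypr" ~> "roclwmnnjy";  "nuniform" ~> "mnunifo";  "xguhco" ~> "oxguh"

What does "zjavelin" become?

In each case the input is transformed by: move the last 2 characters to the front (rotate right by 2), then delete the first character.
Starting from "zjavelin": after the first operation, "inzjavel"; after the second, "nzjavel".

nzjavel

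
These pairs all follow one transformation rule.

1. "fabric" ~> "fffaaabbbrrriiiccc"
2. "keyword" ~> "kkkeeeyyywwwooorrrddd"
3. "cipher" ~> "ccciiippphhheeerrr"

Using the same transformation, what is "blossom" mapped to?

Looking at the pairs, the operation is to repeat every character 3 times.
So "blossom" becomes "bbblllooossssssooommm".

bbblllooossssssooommm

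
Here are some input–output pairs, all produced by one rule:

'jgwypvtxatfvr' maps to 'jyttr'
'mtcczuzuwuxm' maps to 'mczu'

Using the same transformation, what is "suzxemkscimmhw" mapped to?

sxkih

What's happening: keep one character in every 3, starting at position 1 (positions 1st, 4th, 7th, ...).
So "suzxemkscimmhw" becomes "sxkih".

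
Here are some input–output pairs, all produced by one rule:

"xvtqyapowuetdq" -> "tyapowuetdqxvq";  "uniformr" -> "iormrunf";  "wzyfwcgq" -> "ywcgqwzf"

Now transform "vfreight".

rightvfe

What's happening: move the first 3 characters to the end (rotate left by 3), then swap the first and last characters.
On "vfreight": the first step gives "eightvfr", and the second then gives "rightvfe".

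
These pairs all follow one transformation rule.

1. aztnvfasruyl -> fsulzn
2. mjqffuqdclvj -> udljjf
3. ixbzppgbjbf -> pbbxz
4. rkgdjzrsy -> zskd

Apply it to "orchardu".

The transformation: keep every other character starting from the second (positions 2nd, 4th, 6th, ...), then move the first 2 characters to the end (rotate left by 2).
"orchardu" → "rurh".

rurh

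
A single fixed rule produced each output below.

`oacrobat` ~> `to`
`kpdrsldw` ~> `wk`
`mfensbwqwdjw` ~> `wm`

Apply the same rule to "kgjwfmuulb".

bk

The pattern: move the first character to the end, then keep only the last 2 characters.
For "kgjwfmuulb" the result is "bk".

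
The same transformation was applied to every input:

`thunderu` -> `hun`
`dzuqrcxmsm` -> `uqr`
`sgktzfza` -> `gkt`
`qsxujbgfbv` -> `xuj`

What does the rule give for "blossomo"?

los

The pattern: swap the front and back halves of the string, then keep only the last 3 characters.
Starting from "blossomo": after the first operation, "somoblos"; after the second, "los".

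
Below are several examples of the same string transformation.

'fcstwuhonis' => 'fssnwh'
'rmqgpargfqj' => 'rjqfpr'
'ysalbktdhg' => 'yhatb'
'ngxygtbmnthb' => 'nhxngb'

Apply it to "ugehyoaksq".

The transformation: keep every other character starting from the first (positions 1st, 3rd, 5th, ...), then take characters alternately from the front and the back (1st, last, 2nd, 2nd-last, ...).
Starting from "ugehyoaksq": after the first operation, "ueyas"; after the second, "useay".

useay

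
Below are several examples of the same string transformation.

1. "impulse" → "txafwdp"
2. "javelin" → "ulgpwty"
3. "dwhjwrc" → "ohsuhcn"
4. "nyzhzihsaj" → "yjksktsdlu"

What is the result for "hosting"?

Each output is the input with this applied: shift every letter 11 places forward in the alphabet (wrapping around).
Doing the same to "hosting": "szdetyr".

szdetyr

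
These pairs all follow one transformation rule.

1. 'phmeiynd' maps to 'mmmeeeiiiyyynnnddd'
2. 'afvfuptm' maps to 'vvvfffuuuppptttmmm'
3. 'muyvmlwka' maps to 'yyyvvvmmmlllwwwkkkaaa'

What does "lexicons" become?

xxxiiicccooonnnsss

Rule — delete the first 2 characters, then repeat every character 3 times.
"lexicons" → "xicons" → "xxxiiicccooonnnsss".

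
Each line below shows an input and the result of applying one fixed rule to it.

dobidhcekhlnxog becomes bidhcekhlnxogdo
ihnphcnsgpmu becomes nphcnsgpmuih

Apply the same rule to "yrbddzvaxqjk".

Looking at the pairs, the operation is to move the first 2 characters to the end (rotate left by 2).
"yrbddzvaxqjk" → "bddzvaxqjkyr".

bddzvaxqjkyr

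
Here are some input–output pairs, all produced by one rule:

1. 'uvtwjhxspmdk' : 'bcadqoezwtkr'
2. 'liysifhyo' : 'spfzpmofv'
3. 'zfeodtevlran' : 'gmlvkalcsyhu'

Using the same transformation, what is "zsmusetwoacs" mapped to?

gztbzladvhjz

Rule — shift every letter 7 places forward in the alphabet (wrapping around).
Applying that to "zsmusetwoacs" gives "gztbzladvhjz".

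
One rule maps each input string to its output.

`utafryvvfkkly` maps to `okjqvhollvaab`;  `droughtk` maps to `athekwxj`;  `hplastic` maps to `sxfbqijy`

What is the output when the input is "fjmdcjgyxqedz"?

pvzctszwongut

In each case the input is transformed by: shift every letter 10 places backward in the alphabet (wrapping around), then move the last character to the front.
Working it through for "fjmdcjgyxqedz": intermediate "vzctszwongutp", final "pvzctszwongut".
(Check on "droughtk": → "thekwxja" → "athekwxj" ✓)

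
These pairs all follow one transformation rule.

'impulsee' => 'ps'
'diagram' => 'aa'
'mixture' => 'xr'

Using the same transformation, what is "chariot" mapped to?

ao

Rule — keep one character in every 3, starting at position 3 (positions 3rd, 6th, 9th, ...).
Doing the same to "chariot": "ao".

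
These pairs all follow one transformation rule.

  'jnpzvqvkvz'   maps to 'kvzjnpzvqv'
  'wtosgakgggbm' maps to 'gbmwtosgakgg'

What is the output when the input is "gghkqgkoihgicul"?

Each output is the input with this applied: move the last 3 characters to the front (rotate right by 3).
On "gghkqgkoihgicul" that produces "culgghkqgkoihgi".

culgghkqgkoihgi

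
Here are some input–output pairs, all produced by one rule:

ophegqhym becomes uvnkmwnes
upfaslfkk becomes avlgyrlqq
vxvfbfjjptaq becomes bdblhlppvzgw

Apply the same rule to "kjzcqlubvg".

qpfiwrahbm

What's happening: shift every letter 6 places forward in the alphabet (wrapping around).
So "kjzcqlubvg" becomes "qpfiwrahbm".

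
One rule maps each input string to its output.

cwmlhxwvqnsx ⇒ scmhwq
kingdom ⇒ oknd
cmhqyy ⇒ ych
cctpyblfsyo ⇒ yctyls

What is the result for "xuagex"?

The pattern: move the last 2 characters to the front (rotate right by 2), then keep every other character starting from the first (positions 1st, 3rd, 5th, ...).
"xuagex" → "exxuag" → "exa".

exa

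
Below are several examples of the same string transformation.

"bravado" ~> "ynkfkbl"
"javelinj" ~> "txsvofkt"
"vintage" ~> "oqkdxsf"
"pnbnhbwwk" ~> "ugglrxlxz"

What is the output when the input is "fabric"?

msblkp

What's happening: shift every letter 10 places forward in the alphabet (wrapping around), then reverse the string.
Starting from "fabric": after the first operation, "pklbsm"; after the second, "msblkp".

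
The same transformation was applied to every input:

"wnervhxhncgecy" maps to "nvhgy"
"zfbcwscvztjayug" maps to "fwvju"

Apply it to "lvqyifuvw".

viv

Each output is the input with this applied: keep one character in every 3, starting at position 2 (positions 2nd, 5th, 8th, ...).
"lvqyifuvw" → "viv".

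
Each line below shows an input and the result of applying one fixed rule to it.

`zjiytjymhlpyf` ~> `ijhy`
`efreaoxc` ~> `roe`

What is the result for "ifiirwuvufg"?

iwui

The transformation: move the first character to the end, then keep one character in every 3, starting at position 2 (positions 2nd, 5th, 8th, ...).
Working it through for "ifiirwuvufg": intermediate "fiirwuvufgi", final "iwui".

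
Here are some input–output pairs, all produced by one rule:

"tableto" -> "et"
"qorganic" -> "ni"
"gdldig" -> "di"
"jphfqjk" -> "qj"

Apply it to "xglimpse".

Looking at the pairs, the operation is to move the last 3 characters to the front (rotate right by 3), then keep only the first 2 characters.
For "xglimpse", step one produces "psexglim"; step two turns that into "ps".
(Check on "qorganic": → "nicqorga" → "ni" ✓)

ps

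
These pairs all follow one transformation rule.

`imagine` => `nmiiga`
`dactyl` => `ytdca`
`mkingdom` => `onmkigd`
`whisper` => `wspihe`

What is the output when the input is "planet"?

pnlea

What's happening: delete the last character, then sort the characters into reverse alphabetical order.
For "planet", step one produces "plane"; step two turns that into "pnlea".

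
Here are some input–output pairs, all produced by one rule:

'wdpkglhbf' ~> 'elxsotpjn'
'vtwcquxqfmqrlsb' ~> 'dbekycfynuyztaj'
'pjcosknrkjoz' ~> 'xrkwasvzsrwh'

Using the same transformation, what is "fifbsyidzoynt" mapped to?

The rule is to shift every letter 8 places forward in the alphabet (wrapping around).
Doing the same to "fifbsyidzoynt": "nqnjagqlhwgvb".

nqnjagqlhwgvb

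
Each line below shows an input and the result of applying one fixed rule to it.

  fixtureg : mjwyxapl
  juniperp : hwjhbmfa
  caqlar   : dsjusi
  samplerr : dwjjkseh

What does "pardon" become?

Each output is the input with this applied: shift every letter 8 places backward in the alphabet (wrapping around), then swap the front and back halves of the string.
Starting from "pardon": after the first operation, "hsjvgf"; after the second, "vgfhsj".

vgfhsj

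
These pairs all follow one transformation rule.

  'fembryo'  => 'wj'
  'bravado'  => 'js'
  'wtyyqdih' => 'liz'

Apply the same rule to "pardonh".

sg

Each output is the input with this applied: shift every letter 8 places backward in the alphabet (wrapping around), then keep one character in every 3, starting at position 2 (positions 2nd, 5th, 8th, ...).
Starting from "pardonh": after the first operation, "hsjvgfz"; after the second, "sg".
(Check on "wtyyqdih": → "olqqivaz" → "liz" ✓)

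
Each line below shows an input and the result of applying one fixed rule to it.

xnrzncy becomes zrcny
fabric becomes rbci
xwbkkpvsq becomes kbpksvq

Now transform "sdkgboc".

gkobc

What's happening: swap each adjacent pair of characters (1↔2, 3↔4, ...), then delete the first 2 characters.
On "sdkgboc": the first step gives "dsgkobc", and the second then gives "gkobc".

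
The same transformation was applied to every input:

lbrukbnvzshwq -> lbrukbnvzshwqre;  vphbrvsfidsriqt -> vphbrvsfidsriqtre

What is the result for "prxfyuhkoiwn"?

prxfyuhkoiwnre

In each case the input is transformed by: append "re".
So "prxfyuhkoiwn" becomes "prxfyuhkoiwnre".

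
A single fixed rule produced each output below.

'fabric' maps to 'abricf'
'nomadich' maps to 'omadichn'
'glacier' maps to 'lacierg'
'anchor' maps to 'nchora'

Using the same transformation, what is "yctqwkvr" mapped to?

Looking at the pairs, the operation is to move the first character to the end.
So "yctqwkvr" becomes "ctqwkvry".

ctqwkvry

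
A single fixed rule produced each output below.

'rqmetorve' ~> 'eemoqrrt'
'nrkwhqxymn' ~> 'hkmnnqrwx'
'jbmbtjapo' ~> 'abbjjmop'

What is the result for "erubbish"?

What's happening: sort the characters into alphabetical order, then delete the last character.
"erubbish" → "bbehirsu" → "bbehirs".

bbehirs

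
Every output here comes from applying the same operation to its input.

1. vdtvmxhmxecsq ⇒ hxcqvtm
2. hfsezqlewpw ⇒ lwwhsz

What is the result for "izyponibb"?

ibiyo

The rule is to keep every other character starting from the first (positions 1st, 3rd, 5th, ...), then move the first 3 characters to the end (rotate left by 3).
For "izyponibb", step one produces "iyoib"; step two turns that into "ibiyo".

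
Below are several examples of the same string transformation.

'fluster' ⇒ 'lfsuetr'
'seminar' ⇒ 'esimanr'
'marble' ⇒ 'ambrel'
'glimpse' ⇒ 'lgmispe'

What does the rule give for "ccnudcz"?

The transformation: swap each adjacent pair of characters (1↔2, 3↔4, ...).
"ccnudcz" → "ccuncdz".

ccuncdz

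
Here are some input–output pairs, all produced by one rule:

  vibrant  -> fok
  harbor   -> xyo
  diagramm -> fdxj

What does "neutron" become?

What's happening: keep every other character starting from the second (positions 2nd, 4th, 6th, ...), then shift every letter 3 places backward in the alphabet (wrapping around).
Applying both steps to "neutron": "eto", then "bql".
(Check on "vibrant": → "irn" → "fok" ✓)

bql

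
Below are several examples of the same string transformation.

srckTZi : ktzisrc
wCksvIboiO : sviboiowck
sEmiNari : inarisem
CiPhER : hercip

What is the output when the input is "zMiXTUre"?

The pattern: move the first 3 characters to the end (rotate left by 3), then convert every letter to lowercase.
Applying both steps to "zMiXTUre": "XTUrezMi", then "xturezmi".
(Check on "CiPhER": → "hERCiP" → "hercip" ✓)

xturezmi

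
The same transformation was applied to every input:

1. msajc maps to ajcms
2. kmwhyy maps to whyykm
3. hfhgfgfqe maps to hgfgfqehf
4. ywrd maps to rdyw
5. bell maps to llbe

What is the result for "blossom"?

The pattern: move the first 2 characters to the end (rotate left by 2).
On "blossom" that produces "ossombl".

ossombl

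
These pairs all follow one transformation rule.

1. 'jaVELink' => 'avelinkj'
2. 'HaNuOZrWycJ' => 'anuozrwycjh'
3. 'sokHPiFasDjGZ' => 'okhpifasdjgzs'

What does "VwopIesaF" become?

The transformation: move the first character to the end, then convert every letter to lowercase.
Applying both steps to "VwopIesaF": "wopIesaFV", then "wopiesafv".

wopiesafv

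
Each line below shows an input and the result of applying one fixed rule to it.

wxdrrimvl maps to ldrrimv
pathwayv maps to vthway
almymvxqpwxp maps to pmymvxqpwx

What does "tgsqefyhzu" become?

usqefyhz

Each output is the input with this applied: delete the first 2 characters, then move the last character to the front.
"tgsqefyhzu" → "sqefyhzu" → "usqefyhz".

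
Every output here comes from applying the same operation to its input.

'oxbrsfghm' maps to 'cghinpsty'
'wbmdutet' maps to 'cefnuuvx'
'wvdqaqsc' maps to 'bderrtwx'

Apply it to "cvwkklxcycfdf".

Looking at the pairs, the operation is to sort the characters into alphabetical order, then shift every letter 1 place forward in the alphabet (wrapping around).
On "cvwkklxcycfdf": the first step gives "cccdffkklvwxy", and the second then gives "dddeggllmwxyz".
(Check on "wbmdutet": → "bdemttuw" → "cefnuuvx" ✓)

dddeggllmwxyz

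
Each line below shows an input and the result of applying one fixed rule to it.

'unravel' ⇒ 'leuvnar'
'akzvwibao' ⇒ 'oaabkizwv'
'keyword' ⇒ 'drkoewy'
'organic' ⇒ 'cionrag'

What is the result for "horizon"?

In each case the input is transformed by: move the last character to the front, then take characters alternately from the front and the back (1st, last, 2nd, 2nd-last, ...).
Applying both steps to "horizon": "nhorizo", then "nohzoir".
(Check on "organic": → "corgani" → "cionrag" ✓)

nohzoir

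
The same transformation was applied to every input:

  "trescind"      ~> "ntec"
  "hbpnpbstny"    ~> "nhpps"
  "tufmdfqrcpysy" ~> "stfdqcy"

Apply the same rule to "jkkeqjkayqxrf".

Rule — move the last 2 characters to the front (rotate right by 2), then keep every other character starting from the first (positions 1st, 3rd, 5th, ...).
On "jkkeqjkayqxrf": the first step gives "rfjkkeqjkayqx", and the second then gives "rjkqkyx".

rjkqkyx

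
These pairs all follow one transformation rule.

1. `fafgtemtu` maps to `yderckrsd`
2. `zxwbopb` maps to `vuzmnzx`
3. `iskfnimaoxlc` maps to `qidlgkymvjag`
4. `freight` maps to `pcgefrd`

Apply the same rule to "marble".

The pattern: move the first character to the end, then shift every letter 2 places backward in the alphabet (wrapping around).
"marble" → "arblem" → "ypzjck".

ypzjck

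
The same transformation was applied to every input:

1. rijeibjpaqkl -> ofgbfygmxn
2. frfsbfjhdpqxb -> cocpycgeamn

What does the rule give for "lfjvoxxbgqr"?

icgsluuyd

Looking at the pairs, the operation is to delete the last 2 characters, then shift every letter 3 places backward in the alphabet (wrapping around).
Applying both steps to "lfjvoxxbgqr": "lfjvoxxbg", then "icgsluuyd".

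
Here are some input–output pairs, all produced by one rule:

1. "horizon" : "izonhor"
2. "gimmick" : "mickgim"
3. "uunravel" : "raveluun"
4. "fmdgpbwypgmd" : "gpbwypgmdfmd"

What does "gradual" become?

What's happening: move the first 3 characters to the end (rotate left by 3).
Doing the same to "gradual": "dualgra".

dualgra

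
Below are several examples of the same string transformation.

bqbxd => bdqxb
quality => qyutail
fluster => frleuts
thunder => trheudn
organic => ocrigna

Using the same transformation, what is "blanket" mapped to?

The rule is to take characters alternately from the front and the back (1st, last, 2nd, 2nd-last, ...).
"blanket" → "btleakn".

btleakn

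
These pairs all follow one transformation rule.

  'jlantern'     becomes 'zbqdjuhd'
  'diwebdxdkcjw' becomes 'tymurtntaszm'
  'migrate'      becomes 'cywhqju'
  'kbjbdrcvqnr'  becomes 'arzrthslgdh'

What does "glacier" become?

wbqsyuh

The rule is to shift every letter 10 places backward in the alphabet (wrapping around).
Applying that to "glacier" gives "wbqsyuh".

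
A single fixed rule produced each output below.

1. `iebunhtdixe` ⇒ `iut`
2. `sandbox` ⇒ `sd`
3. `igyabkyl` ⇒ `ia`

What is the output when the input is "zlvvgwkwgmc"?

zvk

Looking at the pairs, the operation is to keep one character in every 3, starting at position 1 (positions 1st, 4th, 7th, ...), then delete the last character.
Starting from "zlvvgwkwgmc": after the first operation, "zvkm"; after the second, "zvk".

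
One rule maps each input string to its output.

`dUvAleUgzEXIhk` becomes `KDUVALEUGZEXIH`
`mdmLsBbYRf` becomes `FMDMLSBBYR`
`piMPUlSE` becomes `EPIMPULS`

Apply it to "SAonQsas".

SSAONQSA

The pattern: move the last character to the front, then convert every letter to uppercase.
For "SAonQsas", step one produces "sSAonQsa"; step two turns that into "SSAONQSA".
(Check on "dUvAleUgzEXIhk": → "kdUvAleUgzEXIh" → "KDUVALEUGZEXIH" ✓)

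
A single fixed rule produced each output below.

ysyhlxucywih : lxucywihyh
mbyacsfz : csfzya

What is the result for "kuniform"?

formni

Each output is the input with this applied: delete the first 2 characters, then move the first 2 characters to the end (rotate left by 2).
For "kuniform", step one produces "niform"; step two turns that into "formni".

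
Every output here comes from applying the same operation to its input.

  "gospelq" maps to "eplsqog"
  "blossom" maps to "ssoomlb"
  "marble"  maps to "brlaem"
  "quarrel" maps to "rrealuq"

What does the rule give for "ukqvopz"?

ovpqzku

Each output is the input with this applied: move the last 3 characters to the front (rotate right by 3), then take characters alternately from the front and the back (1st, last, 2nd, 2nd-last, ...).
For "ukqvopz", step one produces "opzukqv"; step two turns that into "ovpqzku".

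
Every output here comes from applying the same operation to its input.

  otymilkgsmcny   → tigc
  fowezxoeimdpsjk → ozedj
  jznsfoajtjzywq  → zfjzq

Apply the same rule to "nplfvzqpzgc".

Looking at the pairs, the operation is to keep one character in every 3, starting at position 2 (positions 2nd, 5th, 8th, ...).
"nplfvzqpzgc" → "pvpc".

pvpc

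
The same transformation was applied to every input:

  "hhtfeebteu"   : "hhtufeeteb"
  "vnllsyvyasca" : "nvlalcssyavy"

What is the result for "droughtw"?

rdowutgh

What's happening: move the first character to the end, then take characters alternately from the front and the back (1st, last, 2nd, 2nd-last, ...).
Applying both steps to "droughtw": "roughtwd", then "rdowutgh".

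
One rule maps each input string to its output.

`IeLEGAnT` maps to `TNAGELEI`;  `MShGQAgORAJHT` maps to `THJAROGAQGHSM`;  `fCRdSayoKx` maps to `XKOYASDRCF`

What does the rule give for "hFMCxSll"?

The pattern: reverse the string, then convert every letter to uppercase.
Applying both steps to "hFMCxSll": "llSxCMFh", then "LLSXCMFH".
(Check on "IeLEGAnT": → "TnAGELeI" → "TNAGELEI" ✓)

LLSXCMFH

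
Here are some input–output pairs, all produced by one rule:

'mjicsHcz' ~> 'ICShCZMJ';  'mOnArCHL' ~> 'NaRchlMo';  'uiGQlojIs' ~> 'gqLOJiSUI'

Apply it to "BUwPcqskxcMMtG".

Rule — flip the case of every letter, then move the first 2 characters to the end (rotate left by 2).
On "BUwPcqskxcMMtG": the first step gives "buWpCQSKXCmmTg", and the second then gives "WpCQSKXCmmTgbu".
(Check on "uiGQlojIs": → "UIgqLOJiS" → "gqLOJiSUI" ✓)

WpCQSKXCmmTgbu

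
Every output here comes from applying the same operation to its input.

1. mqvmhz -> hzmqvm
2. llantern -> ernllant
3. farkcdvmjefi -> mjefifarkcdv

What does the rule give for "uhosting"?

inguhost

Rule — swap the front and back halves of the string, then move the first character to the end.
Doing the same to "uhosting": "inguhost".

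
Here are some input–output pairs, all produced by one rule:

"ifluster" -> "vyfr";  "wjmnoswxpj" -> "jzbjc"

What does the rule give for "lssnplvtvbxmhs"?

yfciiku

The pattern: shift every letter 13 places forward in the alphabet (wrapping around) — i.e. ROT13, then keep every other character starting from the first (positions 1st, 3rd, 5th, ...).
"lssnplvtvbxmhs" → "yffacyigiokzuf" → "yfciiku".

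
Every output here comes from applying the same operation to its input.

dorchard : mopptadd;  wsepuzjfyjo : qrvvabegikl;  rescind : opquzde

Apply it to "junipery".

quvzbdgk

The rule is to sort the characters into alphabetical order, then shift every letter 12 places forward in the alphabet (wrapping around).
Applying that to "junipery" gives "quvzbdgk".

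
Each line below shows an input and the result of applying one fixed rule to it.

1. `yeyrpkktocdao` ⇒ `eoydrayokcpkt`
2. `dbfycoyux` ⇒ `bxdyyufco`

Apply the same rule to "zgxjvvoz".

gozzjvxv

In each case the input is transformed by: swap each adjacent pair of characters (1↔2, 3↔4, ...), then take characters alternately from the front and the back (1st, last, 2nd, 2nd-last, ...).
For "zgxjvvoz", step one produces "gzjxvvzo"; step two turns that into "gozzjvxv".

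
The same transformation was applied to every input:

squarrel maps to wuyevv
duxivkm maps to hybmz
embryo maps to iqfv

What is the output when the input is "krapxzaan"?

ovetbde

Rule — delete the last 2 characters, then shift every letter 4 places forward in the alphabet (wrapping around).
Doing the same to "krapxzaan": "ovetbde".
(Check on "embryo": → "embr" → "iqfv" ✓)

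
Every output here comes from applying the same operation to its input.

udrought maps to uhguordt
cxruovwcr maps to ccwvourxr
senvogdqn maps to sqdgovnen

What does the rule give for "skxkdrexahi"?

What's happening: reverse the string, then swap the first and last characters.
For "skxkdrexahi" the result is "shaxerdkxki".

shaxerdkxki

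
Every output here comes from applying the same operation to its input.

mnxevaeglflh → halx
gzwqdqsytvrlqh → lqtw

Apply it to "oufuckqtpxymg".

In each case the input is transformed by: keep one character in every 3, starting at position 3 (positions 3rd, 6th, 9th, ...), then swap the first and last characters.
For "oufuckqtpxymg", step one produces "fkpm"; step two turns that into "mkpf".

mkpf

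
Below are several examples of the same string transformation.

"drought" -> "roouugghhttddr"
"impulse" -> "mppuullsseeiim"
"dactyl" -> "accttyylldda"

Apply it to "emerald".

In each case the input is transformed by: double every character, then move the first 3 characters to the end (rotate left by 3).
"emerald" → "eemmeerraalldd" → "meerraallddeem".

meerraallddeem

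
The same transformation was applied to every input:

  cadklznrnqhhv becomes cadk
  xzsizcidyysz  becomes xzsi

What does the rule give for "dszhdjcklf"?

dszh

In each case the input is transformed by: keep only the first 4 characters.
"dszhdjcklf" → "dszh".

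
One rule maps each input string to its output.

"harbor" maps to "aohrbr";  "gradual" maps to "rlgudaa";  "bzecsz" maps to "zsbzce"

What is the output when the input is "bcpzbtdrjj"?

cjbjzdprtb

Each output is the input with this applied: swap each adjacent pair of characters (1↔2, 3↔4, ...), then take characters alternately from the front and the back (1st, last, 2nd, 2nd-last, ...).
Working it through for "bcpzbtdrjj": intermediate "cbzptbrdjj", final "cjbjzdprtb".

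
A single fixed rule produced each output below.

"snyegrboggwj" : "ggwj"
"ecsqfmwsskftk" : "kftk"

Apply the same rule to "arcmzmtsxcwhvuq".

hvuq

Rule — keep only the last 4 characters.
On "arcmzmtsxcwhvuq" that produces "hvuq".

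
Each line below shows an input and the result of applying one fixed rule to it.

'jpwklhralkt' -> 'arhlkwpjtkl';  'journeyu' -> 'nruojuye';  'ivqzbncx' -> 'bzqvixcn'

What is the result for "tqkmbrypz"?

Looking at the pairs, the operation is to reverse the string, then move the first 3 characters to the end (rotate left by 3).
"tqkmbrypz" → "zpyrbmkqt" → "rbmkqtzpy".

rbmkqtzpy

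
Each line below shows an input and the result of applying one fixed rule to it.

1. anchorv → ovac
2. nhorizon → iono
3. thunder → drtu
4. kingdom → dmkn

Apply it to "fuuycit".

Each output is the input with this applied: keep every other character starting from the first (positions 1st, 3rd, 5th, ...), then swap the front and back halves of the string.
Starting from "fuuycit": after the first operation, "fuct"; after the second, "ctfu".
(Check on "nhorizon": → "noio" → "iono" ✓)

ctfu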